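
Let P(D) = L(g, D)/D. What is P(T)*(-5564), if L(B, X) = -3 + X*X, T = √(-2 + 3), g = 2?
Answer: 11128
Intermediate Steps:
T = 1 (T = √1 = 1)
L(B, X) = -3 + X²
P(D) = (-3 + D²)/D
P(T)*(-5564) = (1 - 3/1)*(-5564) = (1 - 3*1)*(-5564) = (1 - 3)*(-5564) = -2*(-5564) = 11128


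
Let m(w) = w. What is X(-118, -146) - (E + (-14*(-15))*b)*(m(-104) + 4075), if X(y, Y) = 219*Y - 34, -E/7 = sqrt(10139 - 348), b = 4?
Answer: -3367648 + 27797*sqrt(9791) ≈ -6.1715e+5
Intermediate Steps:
E = -7*sqrt(9791) (E = -7*sqrt(10139 - 348) = -7*sqrt(9791) ≈ -692.65)
X(y, Y) = -34 + 219*Y
X(-118, -146) - (E + (-14*(-15))*b)*(m(-104) + 4075) = (-34 + 219*(-146)) - (-7*sqrt(9791) - 14*(-15)*4)*(-104 + 4075) = (-34 - 31974) - (-7*sqrt(9791) + 210*4)*3971 = -32008 - (-7*sqrt(9791) + 840)*3971 = -32008 - (840 - 7*sqrt(9791))*3971 = -32008 - (3335640 - 27797*sqrt(9791)) = -32008 + (-3335640 + 27797*sqrt(9791)) = -3367648 + 27797*sqrt(9791)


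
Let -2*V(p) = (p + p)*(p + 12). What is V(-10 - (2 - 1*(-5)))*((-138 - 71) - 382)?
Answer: 50235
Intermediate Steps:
V(p) = -p*(12 + p) (V(p) = -(p + p)*(p + 12)/2 = -2*p*(12 + p)/2 = -p*(12 + p))
V(-10 - (2 - 1*(-5)))*((-138 - 71) - 382) = (-(-10 - (2 - 1*(-5)))*(12 + (-10 - (2 - 1*(-5)))))*((-138 - 71) - 382) = (-(-10 - (2 + 5))*(12 + (-10 - (2 + 5))))*(-209 - 382) = -(-10 - 1*7)*(12 + (-10 - 1*7))*(-591) = -(-10 - 7)*(12 + (-10 - 7))*(-591) = -1*(-17)*(12 - 17)*(-591) = -1*(-17)*(-5)*(-591) = -85*(-591) = 50235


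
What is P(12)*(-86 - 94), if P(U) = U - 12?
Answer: 0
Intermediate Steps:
P(U) = -12 + U
P(12)*(-86 - 94) = (-12 + 12)*(-86 - 94) = 0*(-180) = 0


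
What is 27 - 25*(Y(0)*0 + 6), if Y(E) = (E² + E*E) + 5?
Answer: -123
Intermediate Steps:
Y(E) = 5 + 2*E² (Y(E) = (E² + E²) + 5 = 2*E² + 5 = 5 + 2*E²)
27 - 25*(Y(0)*0 + 6) = 27 - 25*((5 + 2*0²)*0 + 6) = 27 - 25*((5 + 2*0)*0 + 6) = 27 - 25*((5 + 0)*0 + 6) = 27 - 25*(5*0 + 6) = 27 - 25*(0 + 6) = 27 - 25*6 = 27 - 150 = -123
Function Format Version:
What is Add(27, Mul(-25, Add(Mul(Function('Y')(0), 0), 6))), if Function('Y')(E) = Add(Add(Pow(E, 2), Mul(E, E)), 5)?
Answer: -123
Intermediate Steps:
Function('Y')(E) = Add(5, Mul(2, Pow(E, 2))) (Function('Y')(E) = Add(Add(Pow(E, 2), Pow(E, 2)), 5) = Add(Mul(2, Pow(E, 2)), 5) = Add(5, Mul(2, Pow(E, 2))))
Add(27, Mul(-25, Add(Mul(Function('Y')(0), 0), 6))) = Add(27, Mul(-25, Add(Mul(Add(5, Mul(2, Pow(0, 2))), 0), 6))) = Add(27, Mul(-25, Add(Mul(Add(5, Mul(2, 0)), 0), 6))) = Add(27, Mul(-25, Add(Mul(Add(5, 0), 0), 6))) = Add(27, Mul(-25, Add(Mul(5, 0), 6))) = Add(27, Mul(-25, Add(0, 6))) = Add(27, Mul(-25, 6)) = Add(27, -150) = -123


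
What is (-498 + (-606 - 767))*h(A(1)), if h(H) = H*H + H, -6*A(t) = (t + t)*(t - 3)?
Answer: -18710/9 ≈ -2078.9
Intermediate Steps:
A(t) = -t*(-3 + t)/3 (A(t) = -(t + t)*(t - 3)/6 = -2*t*(-3 + t)/6 = -t*(-3 + t)/3)
h(H) = H + H**2 (h(H) = H**2 + H = H + H**2)
(-498 + (-606 - 767))*h(A(1)) = (-498 + (-606 - 767))*(((1/3)*1*(3 - 1*1))*(1 + (1/3)*1*(3 - 1*1))) = (-498 - 1373)*(((1/3)*1*(3 - 1))*(1 + (1/3)*1*(3 - 1))) = -1871*(1/3)*1*2*(1 + (1/3)*1*2) = -3742*(1 + 2/3)/3 = -3742*5/(3*3) = -1871*10/9 = -18710/9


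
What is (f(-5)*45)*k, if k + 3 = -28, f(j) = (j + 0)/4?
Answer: 6975/4 ≈ 1743.8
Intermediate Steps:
f(j) = j/4 (f(j) = j*(¼) = j/4)
k = -31 (k = -3 - 28 = -31)
(f(-5)*45)*k = (((¼)*(-5))*45)*(-31) = -5/4*45*(-31) = -225/4*(-31) = 6975/4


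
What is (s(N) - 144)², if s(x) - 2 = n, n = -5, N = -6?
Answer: 21609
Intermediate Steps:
s(x) = -3 (s(x) = 2 - 5 = -3)
(s(N) - 144)² = (-3 - 144)² = (-147)² = 21609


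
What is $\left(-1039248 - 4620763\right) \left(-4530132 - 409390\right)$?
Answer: $27957748854742$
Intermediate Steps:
$\left(-1039248 - 4620763\right) \left(-4530132 - 409390\right) = \left(-5660011\right) \left(-4939522\right) = 27957748854742$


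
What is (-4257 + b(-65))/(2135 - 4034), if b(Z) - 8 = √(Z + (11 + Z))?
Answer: 4249/1899 - I*√119/1899 ≈ 2.2375 - 0.0057444*I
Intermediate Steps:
b(Z) = 8 + √(11 + 2*Z) (b(Z) = 8 + √(Z + (11 + Z)) = 8 + √(11 + 2*Z))
(-4257 + b(-65))/(2135 - 4034) = (-4257 + (8 + √(11 + 2*(-65))))/(2135 - 4034) = (-4257 + (8 + √(11 - 130)))/(-1899) = (-4257 + (8 + √(-119)))*(-1/1899) = (-4257 + (8 + I*√119))*(-1/1899) = (-4249 + I*√119)*(-1/1899) = 4249/1899 - I*√119/1899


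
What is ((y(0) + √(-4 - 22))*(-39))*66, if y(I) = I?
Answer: -2574*I*√26 ≈ -13125.0*I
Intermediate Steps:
((y(0) + √(-4 - 22))*(-39))*66 = ((0 + √(-4 - 22))*(-39))*66 = ((0 + √(-26))*(-39))*66 = ((0 + I*√26)*(-39))*66 = ((I*√26)*(-39))*66 = -39*I*√26*66 = -2574*I*√26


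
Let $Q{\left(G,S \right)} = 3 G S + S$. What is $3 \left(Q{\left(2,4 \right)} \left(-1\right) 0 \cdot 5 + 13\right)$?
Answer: $39$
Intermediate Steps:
$Q{\left(G,S \right)} = S + 3 G S$ ($Q{\left(G,S \right)} = 3 G S + S = S + 3 G S$)
$3 \left(Q{\left(2,4 \right)} \left(-1\right) 0 \cdot 5 + 13\right) = 3 \left(4 \left(1 + 3 \cdot 2\right) \left(-1\right) 0 \cdot 5 + 13\right) = 3 \left(4 \left(1 + 6\right) \left(-1\right) 0 + 13\right) = 3 \left(4 \cdot 7 \left(-1\right) 0 + 13\right) = 3 \left(28 \left(-1\right) 0 + 13\right) = 3 \left(\left(-28\right) 0 + 13\right) = 3 \left(0 + 13\right) = 3 \cdot 13 = 39$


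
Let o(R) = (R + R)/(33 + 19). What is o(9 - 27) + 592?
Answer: 7687/13 ≈ 591.31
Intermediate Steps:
o(R) = R/26 (o(R) = (2*R)/52 = (2*R)*(1/52) = R/26)
o(9 - 27) + 592 = (9 - 27)/26 + 592 = (1/26)*(-18) + 592 = -9/13 + 592 = 7687/13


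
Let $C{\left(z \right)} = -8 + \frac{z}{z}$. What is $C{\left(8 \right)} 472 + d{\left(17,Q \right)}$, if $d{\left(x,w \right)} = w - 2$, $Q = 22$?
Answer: $-3284$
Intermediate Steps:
$d{\left(x,w \right)} = -2 + w$
$C{\left(z \right)} = -7$ ($C{\left(z \right)} = -8 + 1 = -7$)
$C{\left(8 \right)} 472 + d{\left(17,Q \right)} = \left(-7\right) 472 + \left(-2 + 22\right) = -3304 + 20 = -3284$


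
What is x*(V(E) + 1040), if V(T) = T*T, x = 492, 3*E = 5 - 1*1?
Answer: 1537664/3 ≈ 5.1255e+5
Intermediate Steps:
E = 4/3 (E = (5 - 1*1)/3 = (5 - 1)/3 = (1/3)*4 = 4/3 ≈ 1.3333)
V(T) = T**2
x*(V(E) + 1040) = 492*((4/3)**2 + 1040) = 492*(16/9 + 1040) = 492*(9376/9) = 1537664/3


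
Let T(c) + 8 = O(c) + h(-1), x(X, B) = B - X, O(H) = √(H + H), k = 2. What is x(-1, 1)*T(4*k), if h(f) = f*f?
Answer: -6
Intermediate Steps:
O(H) = √2*√H (O(H) = √(2*H) = √2*√H)
h(f) = f²
T(c) = -7 + √2*√c (T(c) = -8 + (√2*√c + (-1)²) = -8 + (√2*√c + 1) = -8 + (1 + √2*√c) = -7 + √2*√c)
x(-1, 1)*T(4*k) = (1 - 1*(-1))*(-7 + √2*√(4*2)) = (1 + 1)*(-7 + √2*√8) = 2*(-7 + √2*(2*√2)) = 2*(-7 + 4) = 2*(-3) = -6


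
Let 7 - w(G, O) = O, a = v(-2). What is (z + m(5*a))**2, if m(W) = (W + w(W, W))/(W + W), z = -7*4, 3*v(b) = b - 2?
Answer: 1301881/1600 ≈ 813.68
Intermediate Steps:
v(b) = -2/3 + b/3 (v(b) = (b - 2)/3 = (-2 + b)/3 = -2/3 + b/3)
a = -4/3 (a = -2/3 + (1/3)*(-2) = -2/3 - 2/3 = -4/3 ≈ -1.3333)
w(G, O) = 7 - O
z = -28
m(W) = 7/(2*W) (m(W) = (W + (7 - W))/(W + W) = 7/((2*W)) = 7*(1/(2*W)) = 7/(2*W))
(z + m(5*a))**2 = (-28 + 7/(2*((5*(-4/3)))))**2 = (-28 + 7/(2*(-20/3)))**2 = (-28 + (7/2)*(-3/20))**2 = (-28 - 21/40)**2 = (-1141/40)**2 = 1301881/1600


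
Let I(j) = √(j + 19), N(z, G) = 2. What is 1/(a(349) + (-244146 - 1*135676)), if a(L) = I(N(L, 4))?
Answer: -379822/144264751663 - √21/144264751663 ≈ -2.6328e-6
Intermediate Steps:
I(j) = √(19 + j)
a(L) = √21 (a(L) = √(19 + 2) = √21)
1/(a(349) + (-244146 - 1*135676)) = 1/(√21 + (-244146 - 1*135676)) = 1/(√21 + (-244146 - 135676)) = 1/(√21 - 379822) = 1/(-379822 + √21)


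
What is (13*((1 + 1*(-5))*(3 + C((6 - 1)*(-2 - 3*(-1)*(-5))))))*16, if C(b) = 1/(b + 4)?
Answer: -201344/81 ≈ -2485.7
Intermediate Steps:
C(b) = 1/(4 + b)
(13*((1 + 1*(-5))*(3 + C((6 - 1)*(-2 - 3*(-1)*(-5))))))*16 = (13*((1 + 1*(-5))*(3 + 1/(4 + (6 - 1)*(-2 - 3*(-1)*(-5))))))*16 = (13*((1 - 5)*(3 + 1/(4 + 5*(-2 + 3*(-5))))))*16 = (13*(-4*(3 + 1/(4 + 5*(-2 - 15)))))*16 = (13*(-4*(3 + 1/(4 + 5*(-17)))))*16 = (13*(-4*(3 + 1/(4 - 85))))*16 = (13*(-4*(3 + 1/(-81))))*16 = (13*(-4*(3 - 1/81)))*16 = (13*(-4*242/81))*16 = (13*(-968/81))*16 = -12584/81*16 = -201344/81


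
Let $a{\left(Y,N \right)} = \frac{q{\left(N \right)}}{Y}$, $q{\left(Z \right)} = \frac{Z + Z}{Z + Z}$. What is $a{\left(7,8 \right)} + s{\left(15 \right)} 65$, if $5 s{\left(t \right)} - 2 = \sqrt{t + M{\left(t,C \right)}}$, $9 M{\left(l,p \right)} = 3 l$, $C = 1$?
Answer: $\frac{183}{7} + 26 \sqrt{5} \approx 84.281$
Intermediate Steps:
$M{\left(l,p \right)} = \frac{l}{3}$ ($M{\left(l,p \right)} = \frac{3 l}{9} = \frac{l}{3}$)
$q{\left(Z \right)} = 1$ ($q{\left(Z \right)} = \frac{2 Z}{2 Z} = 2 Z \frac{1}{2 Z} = 1$)
$a{\left(Y,N \right)} = \frac{1}{Y}$ ($a{\left(Y,N \right)} = 1 \frac{1}{Y} = \frac{1}{Y}$)
$s{\left(t \right)} = \frac{2}{5} + \frac{2 \sqrt{3} \sqrt{t}}{15}$ ($s{\left(t \right)} = \frac{2}{5} + \frac{\sqrt{t + \frac{t}{3}}}{5} = \frac{2}{5} + \frac{\sqrt{\frac{4 t}{3}}}{5} = \frac{2}{5} + \frac{\frac{2}{3} \sqrt{3} \sqrt{t}}{5} = \frac{2}{5} + \frac{2 \sqrt{3} \sqrt{t}}{15}$)
$a{\left(7,8 \right)} + s{\left(15 \right)} 65 = \frac{1}{7} + \left(\frac{2}{5} + \frac{2 \sqrt{3} \sqrt{15}}{15}\right) 65 = \frac{1}{7} + \left(\frac{2}{5} + \frac{2 \sqrt{5}}{5}\right) 65 = \frac{1}{7} + \left(26 + 26 \sqrt{5}\right) = \frac{183}{7} + 26 \sqrt{5}$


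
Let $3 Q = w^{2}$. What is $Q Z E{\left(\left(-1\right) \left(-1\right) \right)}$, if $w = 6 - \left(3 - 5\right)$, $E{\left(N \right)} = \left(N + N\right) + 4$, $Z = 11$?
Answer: $1408$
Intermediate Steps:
$E{\left(N \right)} = 4 + 2 N$ ($E{\left(N \right)} = 2 N + 4 = 4 + 2 N$)
$w = 8$ ($w = 6 - \left(3 - 5\right) = 6 - -2 = 6 + 2 = 8$)
$Q = \frac{64}{3}$ ($Q = \frac{8^{2}}{3} = \frac{1}{3} \cdot 64 = \frac{64}{3} \approx 21.333$)
$Q Z E{\left(\left(-1\right) \left(-1\right) \right)} = \frac{64}{3} \cdot 11 \left(4 + 2 \left(\left(-1\right) \left(-1\right)\right)\right) = \frac{704 \left(4 + 2 \cdot 1\right)}{3} = \frac{704 \left(4 + 2\right)}{3} = \frac{704}{3} \cdot 6 = 1408$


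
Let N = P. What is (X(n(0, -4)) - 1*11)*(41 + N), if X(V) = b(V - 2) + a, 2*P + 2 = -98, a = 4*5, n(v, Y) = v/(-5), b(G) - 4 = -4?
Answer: -81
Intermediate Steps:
b(G) = 0 (b(G) = 4 - 4 = 0)
n(v, Y) = -v/5 (n(v, Y) = v*(-1/5) = -v/5)
a = 20
P = -50 (P = -1 + (1/2)*(-98) = -1 - 49 = -50)
N = -50
X(V) = 20 (X(V) = 0 + 20 = 20)
(X(n(0, -4)) - 1*11)*(41 + N) = (20 - 1*11)*(41 - 50) = (20 - 11)*(-9) = 9*(-9) = -81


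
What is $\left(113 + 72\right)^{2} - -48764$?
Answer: $82989$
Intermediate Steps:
$\left(113 + 72\right)^{2} - -48764 = 185^{2} + 48764 = 34225 + 48764 = 82989$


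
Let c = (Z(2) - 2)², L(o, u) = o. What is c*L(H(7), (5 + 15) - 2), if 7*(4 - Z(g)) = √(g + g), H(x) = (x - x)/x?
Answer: 0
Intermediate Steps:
H(x) = 0 (H(x) = 0/x = 0)
Z(g) = 4 - √2*√g/7 (Z(g) = 4 - √(g + g)/7 = 4 - √2*√g/7)
c = 144/49 (c = ((4 - √2*√2/7) - 2)² = ((4 - 2/7) - 2)² = (26/7 - 2)² = (12/7)² = 144/49 ≈ 2.9388)
c*L(H(7), (5 + 15) - 2) = (144/49)*0 = 0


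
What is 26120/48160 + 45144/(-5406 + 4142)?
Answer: -3345499/95116 ≈ -35.173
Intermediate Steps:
26120/48160 + 45144/(-5406 + 4142) = 26120*(1/48160) + 45144/(-1264) = 653/1204 + 45144*(-1/1264) = 653/1204 - 5643/158 = -3345499/95116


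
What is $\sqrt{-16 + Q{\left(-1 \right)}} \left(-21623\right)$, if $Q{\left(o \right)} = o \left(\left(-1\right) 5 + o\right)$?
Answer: $- 21623 i \sqrt{10} \approx - 68378.0 i$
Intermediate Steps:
$Q{\left(o \right)} = o \left(-5 + o\right)$
$\sqrt{-16 + Q{\left(-1 \right)}} \left(-21623\right) = \sqrt{-16 - \left(-5 - 1\right)} \left(-21623\right) = \sqrt{-16 - -6} \left(-21623\right) = \sqrt{-16 + 6} \left(-21623\right) = \sqrt{-10} \left(-21623\right) = i \sqrt{10} \left(-21623\right) = - 21623 i \sqrt{10}$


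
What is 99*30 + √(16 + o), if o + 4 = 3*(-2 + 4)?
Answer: 2970 + 3*√2 ≈ 2974.2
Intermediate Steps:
o = 2 (o = -4 + 3*(-2 + 4) = -4 + 3*2 = -4 + 6 = 2)
99*30 + √(16 + o) = 99*30 + √(16 + 2) = 2970 + √18 = 2970 + 3*√2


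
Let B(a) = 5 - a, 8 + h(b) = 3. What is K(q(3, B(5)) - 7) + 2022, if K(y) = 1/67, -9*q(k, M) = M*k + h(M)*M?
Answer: 135475/67 ≈ 2022.0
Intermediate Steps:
h(b) = -5 (h(b) = -8 + 3 = -5)
q(k, M) = 5*M/9 - M*k/9 (q(k, M) = -(M*k - 5*M)/9 = -(-5*M + M*k)/9 = 5*M/9 - M*k/9)
K(y) = 1/67
K(q(3, B(5)) - 7) + 2022 = 1/67 + 2022 = 135475/67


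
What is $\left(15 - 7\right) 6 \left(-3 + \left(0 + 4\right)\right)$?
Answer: $48$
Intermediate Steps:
$\left(15 - 7\right) 6 \left(-3 + \left(0 + 4\right)\right) = 8 \cdot 6 \left(-3 + 4\right) = 8 \cdot 6 \cdot 1 = 8 \cdot 6 = 48$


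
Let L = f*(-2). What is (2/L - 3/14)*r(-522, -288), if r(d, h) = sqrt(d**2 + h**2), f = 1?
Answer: -153*sqrt(1097)/7 ≈ -723.93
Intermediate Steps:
L = -2 (L = 1*(-2) = -2)
(2/L - 3/14)*r(-522, -288) = (2/(-2) - 3/14)*sqrt((-522)**2 + (-288)**2) = (2*(-1/2) - 3*1/14)*sqrt(272484 + 82944) = (-1 - 3/14)*sqrt(355428) = -153*sqrt(1097)/7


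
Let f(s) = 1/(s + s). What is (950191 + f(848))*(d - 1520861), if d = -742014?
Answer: -3646677228938875/1696 ≈ -2.1502e+12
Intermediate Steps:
f(s) = 1/(2*s)
(950191 + f(848))*(d - 1520861) = (950191 + (½)/848)*(-742014 - 1520861) = (950191 + (½)*(1/848))*(-2262875) = (950191 + 1/1696)*(-2262875) = (1611523937/1696)*(-2262875) = -3646677228938875/1696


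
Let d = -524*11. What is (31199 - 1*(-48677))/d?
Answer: -19969/1441 ≈ -13.858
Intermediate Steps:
d = -5764
(31199 - 1*(-48677))/d = (31199 - 1*(-48677))/(-5764) = (31199 + 48677)*(-1/5764) = 79876*(-1/5764) = -19969/1441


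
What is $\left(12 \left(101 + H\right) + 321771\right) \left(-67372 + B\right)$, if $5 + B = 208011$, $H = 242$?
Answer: $45830792358$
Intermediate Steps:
$B = 208006$ ($B = -5 + 208011 = 208006$)
$\left(12 \left(101 + H\right) + 321771\right) \left(-67372 + B\right) = \left(12 \left(101 + 242\right) + 321771\right) \left(-67372 + 208006\right) = \left(12 \cdot 343 + 321771\right) 140634 = \left(4116 + 321771\right) 140634 = 325887 \cdot 140634 = 45830792358$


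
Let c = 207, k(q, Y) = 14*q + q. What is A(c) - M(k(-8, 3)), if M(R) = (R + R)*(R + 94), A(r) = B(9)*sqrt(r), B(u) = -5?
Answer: -6240 - 15*sqrt(23) ≈ -6311.9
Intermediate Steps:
k(q, Y) = 15*q
A(r) = -5*sqrt(r)
M(R) = 2*R*(94 + R) (M(R) = (2*R)*(94 + R) = 2*R*(94 + R))
A(c) - M(k(-8, 3)) = -15*sqrt(23) - 2*15*(-8)*(94 + 15*(-8)) = -15*sqrt(23) - 2*(-120)*(94 - 120) = -15*sqrt(23) - 2*(-120)*(-26) = -15*sqrt(23) - 1*6240 = -15*sqrt(23) - 6240 = -6240 - 15*sqrt(23)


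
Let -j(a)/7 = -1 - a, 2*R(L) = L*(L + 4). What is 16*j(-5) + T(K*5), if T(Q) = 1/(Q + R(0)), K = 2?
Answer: -4479/10 ≈ -447.90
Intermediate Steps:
R(L) = L*(4 + L)/2 (R(L) = (L*(L + 4))/2 = (L*(4 + L))/2 = L*(4 + L)/2)
T(Q) = 1/Q (T(Q) = 1/(Q + (1/2)*0*(4 + 0)) = 1/(Q + (1/2)*0*4) = 1/(Q + 0) = 1/Q)
j(a) = 7 + 7*a (j(a) = -7*(-1 - a) = 7 + 7*a)
16*j(-5) + T(K*5) = 16*(7 + 7*(-5)) + 1/(2*5) = 16*(7 - 35) + 1/10 = 16*(-28) + 1/10 = -448 + 1/10 = -4479/10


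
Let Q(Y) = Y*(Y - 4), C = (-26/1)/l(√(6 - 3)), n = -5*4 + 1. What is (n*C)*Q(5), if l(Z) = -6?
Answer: -1235/3 ≈ -411.67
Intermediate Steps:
n = -19 (n = -20 + 1 = -19)
C = 13/3 (C = -26/1/(-6) = -26*1*(-⅙) = -26*(-⅙) = 13/3 ≈ 4.3333)
Q(Y) = Y*(-4 + Y)
(n*C)*Q(5) = (-19*13/3)*(5*(-4 + 5)) = -1235/3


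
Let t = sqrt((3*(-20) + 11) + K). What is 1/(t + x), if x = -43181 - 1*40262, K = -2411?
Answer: -83443/6962736709 - 2*I*sqrt(615)/6962736709 ≈ -1.1984e-5 - 7.1234e-9*I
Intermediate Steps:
x = -83443 (x = -43181 - 40262 = -83443)
t = 2*I*sqrt(615) (t = sqrt((3*(-20) + 11) - 2411) = sqrt((-60 + 11) - 2411) = sqrt(-49 - 2411) = sqrt(-2460) = 2*I*sqrt(615) ≈ 49.598*I)
1/(t + x) = 1/(2*I*sqrt(615) - 83443) = 1/(-83443 + 2*I*sqrt(615))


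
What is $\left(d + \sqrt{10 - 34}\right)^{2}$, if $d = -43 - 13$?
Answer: $3112 - 224 i \sqrt{6} \approx 3112.0 - 548.69 i$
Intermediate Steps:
$d = -56$
$\left(d + \sqrt{10 - 34}\right)^{2} = \left(-56 + \sqrt{10 - 34}\right)^{2} = \left(-56 + \sqrt{-24}\right)^{2} = \left(-56 + 2 i \sqrt{6}\right)^{2}$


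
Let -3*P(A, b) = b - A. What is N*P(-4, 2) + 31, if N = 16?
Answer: -1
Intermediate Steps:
P(A, b) = -b/3 + A/3 (P(A, b) = -(b - A)/3 = -b/3 + A/3)
N*P(-4, 2) + 31 = 16*(-1/3*2 + (1/3)*(-4)) + 31 = 16*(-2/3 - 4/3) + 31 = 16*(-2) + 31 = -32 + 31 = -1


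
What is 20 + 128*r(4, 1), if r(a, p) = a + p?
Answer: 660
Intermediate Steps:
20 + 128*r(4, 1) = 20 + 128*(4 + 1) = 20 + 128*5 = 20 + 640 = 660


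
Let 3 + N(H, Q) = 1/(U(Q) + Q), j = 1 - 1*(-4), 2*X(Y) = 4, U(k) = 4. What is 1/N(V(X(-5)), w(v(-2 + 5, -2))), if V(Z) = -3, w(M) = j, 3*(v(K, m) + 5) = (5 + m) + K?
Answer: -9/26 ≈ -0.34615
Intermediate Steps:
v(K, m) = -10/3 + K/3 + m/3 (v(K, m) = -5 + ((5 + m) + K)/3 = -5 + (5 + K + m)/3 = -5 + (5/3 + K/3 + m/3) = -10/3 + K/3 + m/3)
X(Y) = 2 (X(Y) = (1/2)*4 = 2)
j = 5 (j = 1 + 4 = 5)
w(M) = 5
N(H, Q) = -3 + 1/(4 + Q)
1/N(V(X(-5)), w(v(-2 + 5, -2))) = 1/((-11 - 3*5)/(4 + 5)) = 1/((-11 - 15)/9) = 1/((1/9)*(-26)) = 1/(-26/9) = -9/26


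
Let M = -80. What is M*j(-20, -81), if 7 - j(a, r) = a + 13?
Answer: -1120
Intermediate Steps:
j(a, r) = -6 - a (j(a, r) = 7 - (a + 13) = 7 - (13 + a) = 7 + (-13 - a) = -6 - a)
M*j(-20, -81) = -80*(-6 - 1*(-20)) = -80*(-6 + 20) = -80*14 = -1120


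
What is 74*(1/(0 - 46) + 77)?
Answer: 131017/23 ≈ 5696.4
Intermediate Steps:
74*(1/(0 - 46) + 77) = 74*(1/(-46) + 77) = 74*(-1/46 + 77) = 74*(3541/46) = 131017/23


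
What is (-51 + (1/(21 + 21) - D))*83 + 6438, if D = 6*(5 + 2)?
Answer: -53719/42 ≈ -1279.0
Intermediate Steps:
D = 42 (D = 6*7 = 42)
(-51 + (1/(21 + 21) - D))*83 + 6438 = (-51 + (1/(21 + 21) - 1*42))*83 + 6438 = (-51 + (1/42 - 42))*83 + 6438 = (-51 - 1763/42)*83 + 6438 = -3905/42*83 + 6438 = -324115/42 + 6438 = -53719/42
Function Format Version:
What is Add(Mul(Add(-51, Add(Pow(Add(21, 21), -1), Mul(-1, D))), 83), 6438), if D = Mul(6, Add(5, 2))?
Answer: Rational(-53719, 42) ≈ -1279.0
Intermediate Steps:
D = 42 (D = Mul(6, 7) = 42)
Add(Mul(Add(-51, Add(Pow(Add(21, 21), -1), Mul(-1, D))), 83), 6438) = Add(Mul(Add(-51, Add(Pow(Add(21, 21), -1), Mul(-1, 42))), 83), 6438) = Add(Mul(Add(-51, Add(Pow(42, -1), -42)), 83), 6438) = Add(Mul(Add(-51, Add(Rational(1, 42), -42)), 83), 6438) = Add(Mul(Add(-51, Rational(-1763, 42)), 83), 6438) = Add(Mul(Rational(-3905, 42), 83), 6438) = Add(Rational(-324115, 42), 6438) = Rational(-53719, 42)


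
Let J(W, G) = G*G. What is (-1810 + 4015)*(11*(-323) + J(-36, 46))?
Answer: -3168585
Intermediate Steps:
J(W, G) = G²
(-1810 + 4015)*(11*(-323) + J(-36, 46)) = (-1810 + 4015)*(11*(-323) + 46²) = 2205*(-3553 + 2116) = 2205*(-1437) = -3168585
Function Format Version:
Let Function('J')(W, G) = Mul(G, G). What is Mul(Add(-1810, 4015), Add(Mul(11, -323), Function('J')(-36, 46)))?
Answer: -3168585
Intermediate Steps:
Function('J')(W, G) = Pow(G, 2)
Mul(Add(-1810, 4015), Add(Mul(11, -323), Function('J')(-36, 46))) = Mul(Add(-1810, 4015), Add(Mul(11, -323), Pow(46, 2))) = Mul(2205, Add(-3553, 2116)) = Mul(2205, -1437) = -3168585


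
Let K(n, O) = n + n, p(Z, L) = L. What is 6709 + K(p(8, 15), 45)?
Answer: 6739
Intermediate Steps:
K(n, O) = 2*n
6709 + K(p(8, 15), 45) = 6709 + 2*15 = 6709 + 30 = 6739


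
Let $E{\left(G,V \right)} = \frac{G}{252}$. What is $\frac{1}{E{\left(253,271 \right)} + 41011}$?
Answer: $\frac{252}{10335025} \approx 2.4383 \cdot 10^{-5}$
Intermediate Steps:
$E{\left(G,V \right)} = \frac{G}{252}$ ($E{\left(G,V \right)} = G \frac{1}{252} = \frac{G}{252}$)
$\frac{1}{E{\left(253,271 \right)} + 41011} = \frac{1}{\frac{1}{252} \cdot 253 + 41011} = \frac{1}{\frac{253}{252} + 41011} = \frac{1}{\frac{10335025}{252}} = \frac{252}{10335025}$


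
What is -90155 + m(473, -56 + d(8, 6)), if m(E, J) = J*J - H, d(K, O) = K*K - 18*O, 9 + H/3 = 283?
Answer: -80977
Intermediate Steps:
H = 822 (H = -27 + 3*283 = -27 + 849 = 822)
d(K, O) = K² - 18*O
m(E, J) = -822 + J² (m(E, J) = J*J - 1*822 = J² - 822 = -822 + J²)
-90155 + m(473, -56 + d(8, 6)) = -90155 + (-822 + (-56 + (8² - 18*6))²) = -90155 + (-822 + (-56 + (64 - 108))²) = -90155 + (-822 + (-56 - 44)²) = -90155 + (-822 + (-100)²) = -90155 + (-822 + 10000) = -90155 + 9178 = -80977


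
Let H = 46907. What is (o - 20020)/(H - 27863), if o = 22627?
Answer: 869/6348 ≈ 0.13689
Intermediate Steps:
(o - 20020)/(H - 27863) = (22627 - 20020)/(46907 - 27863) = 2607/19044 = 2607*(1/19044) = 869/6348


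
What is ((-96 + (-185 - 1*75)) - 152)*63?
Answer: -32004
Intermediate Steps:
((-96 + (-185 - 1*75)) - 152)*63 = ((-96 + (-185 - 75)) - 152)*63 = ((-96 - 260) - 152)*63 = (-356 - 152)*63 = -508*63 = -32004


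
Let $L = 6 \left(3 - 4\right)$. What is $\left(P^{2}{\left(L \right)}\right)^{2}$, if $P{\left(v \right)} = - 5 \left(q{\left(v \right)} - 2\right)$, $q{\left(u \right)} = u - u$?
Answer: $10000$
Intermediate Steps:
$q{\left(u \right)} = 0$
$L = -6$ ($L = 6 \left(-1\right) = -6$)
$P{\left(v \right)} = 10$ ($P{\left(v \right)} = - 5 \left(0 - 2\right) = \left(-5\right) \left(-2\right) = 10$)
$\left(P^{2}{\left(L \right)}\right)^{2} = \left(10^{2}\right)^{2} = 100^{2} = 10000$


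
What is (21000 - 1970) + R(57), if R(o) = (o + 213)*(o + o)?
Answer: 49810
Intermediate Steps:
R(o) = 2*o*(213 + o) (R(o) = (213 + o)*(2*o) = 2*o*(213 + o))
(21000 - 1970) + R(57) = (21000 - 1970) + 2*57*(213 + 57) = 19030 + 2*57*270 = 19030 + 30780 = 49810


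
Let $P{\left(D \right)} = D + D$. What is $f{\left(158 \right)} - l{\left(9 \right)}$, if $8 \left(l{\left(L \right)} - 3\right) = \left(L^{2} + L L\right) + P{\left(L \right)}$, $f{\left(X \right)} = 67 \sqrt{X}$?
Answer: $- \frac{51}{2} + 67 \sqrt{158} \approx 816.68$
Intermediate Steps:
$P{\left(D \right)} = 2 D$
$l{\left(L \right)} = 3 + \frac{L}{4} + \frac{L^{2}}{4}$ ($l{\left(L \right)} = 3 + \frac{\left(L^{2} + L L\right) + 2 L}{8} = 3 + \frac{\left(L^{2} + L^{2}\right) + 2 L}{8} = 3 + \frac{2 L^{2} + 2 L}{8} = 3 + \frac{2 L + 2 L^{2}}{8} = 3 + \left(\frac{L}{4} + \frac{L^{2}}{4}\right) = 3 + \frac{L}{4} + \frac{L^{2}}{4}$)
$f{\left(158 \right)} - l{\left(9 \right)} = 67 \sqrt{158} - \left(3 + \frac{1}{4} \cdot 9 + \frac{9^{2}}{4}\right) = 67 \sqrt{158} - \left(3 + \frac{9}{4} + \frac{1}{4} \cdot 81\right) = 67 \sqrt{158} - \left(3 + \frac{9}{4} + \frac{81}{4}\right) = 67 \sqrt{158} - \frac{51}{2} = - \frac{51}{2} + 67 \sqrt{158}$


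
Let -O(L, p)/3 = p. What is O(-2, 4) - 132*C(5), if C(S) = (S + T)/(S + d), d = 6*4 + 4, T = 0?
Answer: -32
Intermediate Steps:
O(L, p) = -3*p
d = 28 (d = 24 + 4 = 28)
C(S) = S/(28 + S) (C(S) = (S + 0)/(S + 28) = S/(28 + S))
O(-2, 4) - 132*C(5) = -3*4 - 660/(28 + 5) = -12 - 660/33 = -12 - 132*5/33 = -12 - 20 = -32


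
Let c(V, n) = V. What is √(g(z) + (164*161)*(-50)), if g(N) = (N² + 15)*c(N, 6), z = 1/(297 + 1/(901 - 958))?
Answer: I*√12808157474376425774/3114752 ≈ 1149.0*I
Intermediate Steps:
z = 57/16928 (z = 1/(297 + 1/(-57)) = 1/(297 - 1/57) = 1/(16928/57) = 57/16928 ≈ 0.0033672)
g(N) = N*(15 + N²) (g(N) = (N² + 15)*N = (15 + N²)*N = N*(15 + N²))
√(g(z) + (164*161)*(-50)) = √(57*(15 + (57/16928)²)/16928 + (164*161)*(-50)) = √(57*(15 + 3249/286557184)/16928 + 26404*(-50)) = √((57/16928)*(4298361009/286557184) - 1320200) = √(245006577513/4850840010752 - 1320200) = √(-6404078737188212887/4850840010752) = I*√12808157474376425774/3114752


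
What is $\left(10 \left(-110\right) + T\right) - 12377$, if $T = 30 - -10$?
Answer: $-13437$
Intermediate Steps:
$T = 40$ ($T = 30 + 10 = 40$)
$\left(10 \left(-110\right) + T\right) - 12377 = \left(10 \left(-110\right) + 40\right) - 12377 = \left(-1100 + 40\right) - 12377 = -1060 - 12377 = -13437$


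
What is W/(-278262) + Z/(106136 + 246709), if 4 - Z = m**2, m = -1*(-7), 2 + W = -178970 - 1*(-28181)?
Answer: 1182073969/2181852342 ≈ 0.54178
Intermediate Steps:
W = -150791 (W = -2 + (-178970 - 1*(-28181)) = -2 + (-178970 + 28181) = -2 - 150789 = -150791)
m = 7
Z = -45 (Z = 4 - 1*7**2 = 4 - 1*49 = 4 - 49 = -45)
W/(-278262) + Z/(106136 + 246709) = -150791/(-278262) - 45/(106136 + 246709) = -150791*(-1/278262) - 45/352845 = 150791/278262 - 45*1/352845 = 150791/278262 - 1/7841 = 1182073969/2181852342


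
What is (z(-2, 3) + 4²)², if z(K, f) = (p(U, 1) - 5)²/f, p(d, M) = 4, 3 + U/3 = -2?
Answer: 2401/9 ≈ 266.78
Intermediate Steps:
U = -15 (U = -9 + 3*(-2) = -9 - 6 = -15)
z(K, f) = 1/f (z(K, f) = (4 - 5)²/f = (-1)²/f = 1/f)
(z(-2, 3) + 4²)² = (1/3 + 4²)² = (⅓ + 16)² = (49/3)² = 2401/9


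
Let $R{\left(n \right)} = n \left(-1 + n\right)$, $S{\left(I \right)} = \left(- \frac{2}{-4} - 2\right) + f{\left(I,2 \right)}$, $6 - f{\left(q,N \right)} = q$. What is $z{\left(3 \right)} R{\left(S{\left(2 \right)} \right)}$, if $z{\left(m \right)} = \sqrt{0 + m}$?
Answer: $\frac{15 \sqrt{3}}{4} \approx 6.4952$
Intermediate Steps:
$f{\left(q,N \right)} = 6 - q$
$S{\left(I \right)} = \frac{9}{2} - I$ ($S{\left(I \right)} = \left(- \frac{2}{-4} - 2\right) - \left(-6 + I\right) = \left(\left(-2\right) \left(- \frac{1}{4}\right) - 2\right) - \left(-6 + I\right) = \left(\frac{1}{2} - 2\right) - \left(-6 + I\right) = - \frac{3}{2} - \left(-6 + I\right) = \frac{9}{2} - I$)
$z{\left(m \right)} = \sqrt{m}$
$z{\left(3 \right)} R{\left(S{\left(2 \right)} \right)} = \sqrt{3} \left(\frac{9}{2} - 2\right) \left(-1 + \left(\frac{9}{2} - 2\right)\right) = \sqrt{3} \frac{5 \left(-1 + \frac{5}{2}\right)}{2} = \sqrt{3} \cdot \frac{5}{2} \cdot \frac{3}{2} = \sqrt{3} \cdot \frac{15}{4} = \frac{15 \sqrt{3}}{4}$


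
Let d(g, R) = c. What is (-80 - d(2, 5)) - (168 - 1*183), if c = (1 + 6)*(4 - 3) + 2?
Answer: -74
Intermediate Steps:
c = 9 (c = 7*1 + 2 = 7 + 2 = 9)
d(g, R) = 9
(-80 - d(2, 5)) - (168 - 1*183) = (-80 - 1*9) - (168 - 1*183) = (-80 - 9) - (168 - 183) = -89 - 1*(-15) = -89 + 15 = -74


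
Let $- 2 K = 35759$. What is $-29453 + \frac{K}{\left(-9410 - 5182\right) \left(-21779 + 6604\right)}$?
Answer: $- \frac{13043767677359}{442867200} \approx -29453.0$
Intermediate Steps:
$K = - \frac{35759}{2}$ ($K = \left(- \frac{1}{2}\right) 35759 = - \frac{35759}{2} \approx -17880.0$)
$-29453 + \frac{K}{\left(-9410 - 5182\right) \left(-21779 + 6604\right)} = -29453 - \frac{35759}{2 \left(-9410 - 5182\right) \left(-21779 + 6604\right)} = -29453 - \frac{35759}{2 \left(\left(-14592\right) \left(-15175\right)\right)} = -29453 - \frac{35759}{2 \cdot 221433600} = -29453 - \frac{35759}{442867200} = - \frac{13043767677359}{442867200}$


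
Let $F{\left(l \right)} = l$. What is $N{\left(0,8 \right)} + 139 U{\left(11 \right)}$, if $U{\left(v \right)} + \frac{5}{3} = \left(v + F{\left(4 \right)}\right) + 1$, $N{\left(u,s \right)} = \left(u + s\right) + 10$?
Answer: $\frac{6031}{3} \approx 2010.3$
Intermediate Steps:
$N{\left(u,s \right)} = 10 + s + u$ ($N{\left(u,s \right)} = \left(s + u\right) + 10 = 10 + s + u$)
$U{\left(v \right)} = \frac{10}{3} + v$ ($U{\left(v \right)} = - \frac{5}{3} + \left(\left(v + 4\right) + 1\right) = - \frac{5}{3} + \left(\left(4 + v\right) + 1\right) = - \frac{5}{3} + \left(5 + v\right) = \frac{10}{3} + v$)
$N{\left(0,8 \right)} + 139 U{\left(11 \right)} = \left(10 + 8 + 0\right) + 139 \left(\frac{10}{3} + 11\right) = 18 + 139 \cdot \frac{43}{3} = 18 + \frac{5977}{3} = \frac{6031}{3}$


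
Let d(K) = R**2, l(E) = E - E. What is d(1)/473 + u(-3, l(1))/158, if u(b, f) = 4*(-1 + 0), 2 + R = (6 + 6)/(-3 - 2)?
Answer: 1326/84925 ≈ 0.015614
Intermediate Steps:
l(E) = 0
R = -22/5 (R = -2 + (6 + 6)/(-3 - 2) = -2 + 12/(-5) = -2 + 12*(-1/5) = -2 - 12/5 = -22/5 ≈ -4.4000)
u(b, f) = -4 (u(b, f) = 4*(-1) = -4)
d(K) = 484/25 (d(K) = (-22/5)**2 = 484/25)
d(1)/473 + u(-3, l(1))/158 = (484/25)/473 - 4/158 = (484/25)*(1/473) - 4*1/158 = 44/1075 - 2/79 = 1326/84925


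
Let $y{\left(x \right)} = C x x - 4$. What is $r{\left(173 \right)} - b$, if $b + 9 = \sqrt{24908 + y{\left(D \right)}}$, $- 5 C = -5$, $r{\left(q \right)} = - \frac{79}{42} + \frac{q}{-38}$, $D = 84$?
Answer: $\frac{1024}{399} - 2 \sqrt{7990} \approx -176.21$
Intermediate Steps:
$r{\left(q \right)} = - \frac{79}{42} - \frac{q}{38}$ ($r{\left(q \right)} = \left(-79\right) \frac{1}{42} + q \left(- \frac{1}{38}\right) = - \frac{79}{42} - \frac{q}{38}$)
$C = 1$ ($C = \left(- \frac{1}{5}\right) \left(-5\right) = 1$)
$y{\left(x \right)} = -4 + x^{2}$ ($y{\left(x \right)} = 1 x x - 4 = 1 x^{2} - 4 = x^{2} - 4 = -4 + x^{2}$)
$b = -9 + 2 \sqrt{7990}$ ($b = -9 + \sqrt{24908 - \left(4 - 84^{2}\right)} = -9 + \sqrt{24908 + \left(-4 + 7056\right)} = -9 + \sqrt{24908 + 7052} = -9 + \sqrt{31960} = -9 + 2 \sqrt{7990} \approx 169.77$)
$r{\left(173 \right)} - b = \left(- \frac{79}{42} - \frac{173}{38}\right) - \left(-9 + 2 \sqrt{7990}\right) = \left(- \frac{79}{42} - \frac{173}{38}\right) + \left(9 - 2 \sqrt{7990}\right) = - \frac{2567}{399} + \left(9 - 2 \sqrt{7990}\right) = \frac{1024}{399} - 2 \sqrt{7990}$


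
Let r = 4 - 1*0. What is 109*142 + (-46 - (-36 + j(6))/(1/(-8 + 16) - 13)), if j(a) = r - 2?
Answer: 1589224/103 ≈ 15429.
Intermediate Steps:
r = 4 (r = 4 + 0 = 4)
j(a) = 2 (j(a) = 4 - 2 = 2)
109*142 + (-46 - (-36 + j(6))/(1/(-8 + 16) - 13)) = 109*142 + (-46 - (-36 + 2)/(1/(-8 + 16) - 13)) = 15478 + (-46 - (-34)/(1/8 - 13)) = 15478 + (-46 - (-34)/(-103/8)) = 15478 + (-46 - (-34)*(-8)/103) = 15478 + (-46 - 1*272/103) = 15478 + (-46 - 272/103) = 15478 - 5010/103 = 1589224/103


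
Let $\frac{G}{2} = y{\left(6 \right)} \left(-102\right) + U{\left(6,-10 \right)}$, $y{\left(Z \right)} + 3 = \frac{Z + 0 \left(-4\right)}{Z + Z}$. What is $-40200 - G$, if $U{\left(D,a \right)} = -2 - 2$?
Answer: $-40702$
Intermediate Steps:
$U{\left(D,a \right)} = -4$
$y{\left(Z \right)} = - \frac{5}{2}$ ($y{\left(Z \right)} = -3 + \frac{Z + 0 \left(-4\right)}{Z + Z} = -3 + \frac{Z + 0}{2 Z} = -3 + Z \frac{1}{2 Z} = -3 + \frac{1}{2} = - \frac{5}{2}$)
$G = 502$ ($G = 2 \left(\left(- \frac{5}{2}\right) \left(-102\right) - 4\right) = 2 \left(255 - 4\right) = 2 \cdot 251 = 502$)
$-40200 - G = -40200 - 502 = -40702$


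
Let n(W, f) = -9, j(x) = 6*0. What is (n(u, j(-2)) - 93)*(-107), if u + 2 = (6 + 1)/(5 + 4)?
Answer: 10914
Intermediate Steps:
u = -11/9 (u = -2 + (6 + 1)/(5 + 4) = -2 + 7/9 = -11/9 ≈ -1.2222)
j(x) = 0
(n(u, j(-2)) - 93)*(-107) = (-9 - 93)*(-107) = -102*(-107) = 10914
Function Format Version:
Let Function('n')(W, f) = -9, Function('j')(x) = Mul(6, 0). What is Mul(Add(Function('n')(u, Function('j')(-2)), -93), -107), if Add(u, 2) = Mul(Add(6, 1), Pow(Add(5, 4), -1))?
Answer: 10914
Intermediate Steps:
u = Rational(-11, 9) (u = Add(-2, Mul(Add(6, 1), Pow(Add(5, 4), -1))) = Add(-2, Mul(7, Pow(9, -1))) = Add(-2, Mul(7, Rational(1, 9))) = Add(-2, Rational(7, 9)) = Rational(-11, 9) ≈ -1.2222)
Function('j')(x) = 0
Mul(Add(Function('n')(u, Function('j')(-2)), -93), -107) = Mul(Add(-9, -93), -107) = Mul(-102, -107) = 10914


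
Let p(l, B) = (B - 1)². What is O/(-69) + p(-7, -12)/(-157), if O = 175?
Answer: -39136/10833 ≈ -3.6127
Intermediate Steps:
p(l, B) = (-1 + B)²
O/(-69) + p(-7, -12)/(-157) = 175/(-69) + (-1 - 12)²/(-157) = 175*(-1/69) + (-13)²*(-1/157) = -175/69 + 169*(-1/157) = -175/69 - 169/157 = -39136/10833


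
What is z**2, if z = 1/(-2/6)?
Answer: 9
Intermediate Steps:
z = -3 (z = 1/(-2*1/6) = 1/(-1/3) = -3)
z**2 = (-3)**2 = 9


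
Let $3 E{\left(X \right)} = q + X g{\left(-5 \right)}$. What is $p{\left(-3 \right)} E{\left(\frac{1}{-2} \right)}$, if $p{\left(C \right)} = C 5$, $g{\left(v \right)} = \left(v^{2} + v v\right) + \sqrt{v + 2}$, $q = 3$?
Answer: $110 + \frac{5 i \sqrt{3}}{2} \approx 110.0 + 4.3301 i$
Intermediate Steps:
$g{\left(v \right)} = \sqrt{2 + v} + 2 v^{2}$ ($g{\left(v \right)} = \left(v^{2} + v^{2}\right) + \sqrt{2 + v} = 2 v^{2} + \sqrt{2 + v} = \sqrt{2 + v} + 2 v^{2}$)
$p{\left(C \right)} = 5 C$
$E{\left(X \right)} = 1 + \frac{X \left(50 + i \sqrt{3}\right)}{3}$ ($E{\left(X \right)} = \frac{3 + X \left(\sqrt{2 - 5} + 2 \left(-5\right)^{2}\right)}{3} = \frac{3 + X \left(\sqrt{-3} + 2 \cdot 25\right)}{3} = \frac{3 + X \left(i \sqrt{3} + 50\right)}{3} = \frac{3 + X \left(50 + i \sqrt{3}\right)}{3} = 1 + \frac{X \left(50 + i \sqrt{3}\right)}{3}$)
$p{\left(-3 \right)} E{\left(\frac{1}{-2} \right)} = 5 \left(-3\right) \left(1 + \frac{50 + i \sqrt{3}}{3 \left(-2\right)}\right) = - 15 \left(1 + \frac{1}{3} \left(- \frac{1}{2}\right) \left(50 + i \sqrt{3}\right)\right) = - 15 \left(1 - \left(\frac{25}{3} + \frac{i \sqrt{3}}{6}\right)\right) = - 15 \left(- \frac{22}{3} - \frac{i \sqrt{3}}{6}\right) = 110 + \frac{5 i \sqrt{3}}{2}$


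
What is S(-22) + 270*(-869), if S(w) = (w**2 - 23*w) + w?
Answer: -233662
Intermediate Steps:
S(w) = w**2 - 22*w
S(-22) + 270*(-869) = -22*(-22 - 22) + 270*(-869) = -22*(-44) - 234630 = 968 - 234630 = -233662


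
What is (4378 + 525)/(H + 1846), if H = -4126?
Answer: -4903/2280 ≈ -2.1504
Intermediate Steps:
(4378 + 525)/(H + 1846) = (4378 + 525)/(-4126 + 1846) = 4903/(-2280) = 4903*(-1/2280) = -4903/2280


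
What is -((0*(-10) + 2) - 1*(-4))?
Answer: -6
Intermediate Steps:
-((0*(-10) + 2) - 1*(-4)) = -((0 + 2) + 4) = -(2 + 4) = -1*6 = -6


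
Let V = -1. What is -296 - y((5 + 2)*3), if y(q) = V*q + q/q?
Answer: -276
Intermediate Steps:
y(q) = 1 - q (y(q) = -q + q/q = -q + 1 = 1 - q)
-296 - y((5 + 2)*3) = -296 - (1 - (5 + 2)*3) = -296 - (1 - 7*3) = -296 - (1 - 1*21) = -296 - (1 - 21) = -296 - 1*(-20) = -296 + 20 = -276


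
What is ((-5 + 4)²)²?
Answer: 1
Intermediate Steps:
((-5 + 4)²)² = ((-1)²)² = 1² = 1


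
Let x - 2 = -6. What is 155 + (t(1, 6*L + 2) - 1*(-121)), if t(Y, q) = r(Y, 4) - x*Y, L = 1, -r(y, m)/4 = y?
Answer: 276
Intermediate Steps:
r(y, m) = -4*y
x = -4 (x = 2 - 6 = -4)
t(Y, q) = 0 (t(Y, q) = -4*Y - (-4)*Y = -4*Y + 4*Y = 0)
155 + (t(1, 6*L + 2) - 1*(-121)) = 155 + (0 - 1*(-121)) = 155 + (0 + 121) = 155 + 121 = 276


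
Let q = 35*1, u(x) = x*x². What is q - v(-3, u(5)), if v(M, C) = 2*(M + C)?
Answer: -209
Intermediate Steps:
u(x) = x³
v(M, C) = 2*C + 2*M (v(M, C) = 2*(C + M) = 2*C + 2*M)
q = 35
q - v(-3, u(5)) = 35 - (2*5³ + 2*(-3)) = 35 - (2*125 - 6) = 35 - (250 - 6) = 35 - 1*244 = 35 - 244 = -209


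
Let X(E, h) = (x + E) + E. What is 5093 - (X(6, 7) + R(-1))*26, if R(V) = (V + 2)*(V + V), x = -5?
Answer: 4963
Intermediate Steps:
X(E, h) = -5 + 2*E (X(E, h) = (-5 + E) + E = -5 + 2*E)
R(V) = 2*V*(2 + V) (R(V) = (2 + V)*(2*V) = 2*V*(2 + V))
5093 - (X(6, 7) + R(-1))*26 = 5093 - ((-5 + 2*6) + 2*(-1)*(2 - 1))*26 = 5093 - ((-5 + 12) + 2*(-1)*1)*26 = 5093 - (7 - 2)*26 = 5093 - 5*26 = 5093 - 1*130 = 5093 - 130 = 4963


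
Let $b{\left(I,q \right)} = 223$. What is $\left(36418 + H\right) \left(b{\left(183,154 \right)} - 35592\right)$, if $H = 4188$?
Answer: $-1436193614$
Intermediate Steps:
$\left(36418 + H\right) \left(b{\left(183,154 \right)} - 35592\right) = \left(36418 + 4188\right) \left(223 - 35592\right) = 40606 \left(-35369\right) = -1436193614$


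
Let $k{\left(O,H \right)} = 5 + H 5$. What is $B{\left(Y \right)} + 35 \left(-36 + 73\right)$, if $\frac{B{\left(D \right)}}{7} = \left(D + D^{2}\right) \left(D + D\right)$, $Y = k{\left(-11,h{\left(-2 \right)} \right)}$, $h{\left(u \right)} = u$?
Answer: $-105$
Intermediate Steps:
$k{\left(O,H \right)} = 5 + 5 H$
$Y = -5$ ($Y = 5 + 5 \left(-2\right) = 5 - 10 = -5$)
$B{\left(D \right)} = 14 D \left(D + D^{2}\right)$ ($B{\left(D \right)} = 7 \left(D + D^{2}\right) \left(D + D\right) = 7 \left(D + D^{2}\right) 2 D = 7 \cdot 2 D \left(D + D^{2}\right) = 14 D \left(D + D^{2}\right)$)
$B{\left(Y \right)} + 35 \left(-36 + 73\right) = 14 \left(-5\right)^{2} \left(1 - 5\right) + 35 \left(-36 + 73\right) = 14 \cdot 25 \left(-4\right) + 35 \cdot 37 = -1400 + 1295 = -105$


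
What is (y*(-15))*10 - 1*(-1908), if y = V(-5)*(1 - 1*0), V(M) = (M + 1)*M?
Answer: -1092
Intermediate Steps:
V(M) = M*(1 + M) (V(M) = (1 + M)*M = M*(1 + M))
y = 20 (y = (-5*(1 - 5))*(1 - 1*0) = (-5*(-4))*(1 + 0) = 20*1 = 20)
(y*(-15))*10 - 1*(-1908) = (20*(-15))*10 - 1*(-1908) = -300*10 + 1908 = -3000 + 1908 = -1092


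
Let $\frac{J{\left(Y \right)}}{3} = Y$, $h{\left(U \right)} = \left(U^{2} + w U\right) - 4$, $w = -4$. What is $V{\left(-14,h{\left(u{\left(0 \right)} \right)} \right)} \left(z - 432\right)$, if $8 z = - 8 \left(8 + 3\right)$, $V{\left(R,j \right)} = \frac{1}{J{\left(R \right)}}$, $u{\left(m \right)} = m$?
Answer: $\frac{443}{42} \approx 10.548$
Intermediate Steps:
$h{\left(U \right)} = -4 + U^{2} - 4 U$ ($h{\left(U \right)} = \left(U^{2} - 4 U\right) - 4 = -4 + U^{2} - 4 U$)
$J{\left(Y \right)} = 3 Y$
$V{\left(R,j \right)} = \frac{1}{3 R}$
$z = -11$ ($z = \frac{\left(-8\right) \left(8 + 3\right)}{8} = \frac{\left(-8\right) 11}{8} = \frac{1}{8} \left(-88\right) = -11$)
$V{\left(-14,h{\left(u{\left(0 \right)} \right)} \right)} \left(z - 432\right) = \frac{1}{3 \left(-14\right)} \left(-11 - 432\right) = \frac{1}{3} \left(- \frac{1}{14}\right) \left(-443\right) = \left(- \frac{1}{42}\right) \left(-443\right) = \frac{443}{42}$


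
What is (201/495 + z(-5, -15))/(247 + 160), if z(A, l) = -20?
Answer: -3233/67155 ≈ -0.048142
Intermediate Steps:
(201/495 + z(-5, -15))/(247 + 160) = (201/495 - 20)/(247 + 160) = (201*(1/495) - 20)/407 = (67/165 - 20)*(1/407) = -3233/165*1/407 = -3233/67155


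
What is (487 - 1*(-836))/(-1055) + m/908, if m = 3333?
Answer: 2315031/957940 ≈ 2.4167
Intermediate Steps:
(487 - 1*(-836))/(-1055) + m/908 = (487 - 1*(-836))/(-1055) + 3333/908 = (487 + 836)*(-1/1055) + 3333*(1/908) = 1323*(-1/1055) + 3333/908 = -1323/1055 + 3333/908 = 2315031/957940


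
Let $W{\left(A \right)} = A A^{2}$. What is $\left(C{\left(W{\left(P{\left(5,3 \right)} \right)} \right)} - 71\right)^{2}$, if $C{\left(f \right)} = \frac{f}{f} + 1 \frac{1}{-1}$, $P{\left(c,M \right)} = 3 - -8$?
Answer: $5041$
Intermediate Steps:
$P{\left(c,M \right)} = 11$ ($P{\left(c,M \right)} = 3 + 8 = 11$)
$W{\left(A \right)} = A^{3}$
$C{\left(f \right)} = 0$ ($C{\left(f \right)} = 1 + 1 \left(-1\right) = 1 - 1 = 0$)
$\left(C{\left(W{\left(P{\left(5,3 \right)} \right)} \right)} - 71\right)^{2} = \left(0 - 71\right)^{2} = \left(-71\right)^{2} = 5041$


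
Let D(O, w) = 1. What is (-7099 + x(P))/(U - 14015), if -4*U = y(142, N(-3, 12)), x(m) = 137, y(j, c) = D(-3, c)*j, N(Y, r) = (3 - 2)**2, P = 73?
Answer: 13924/28101 ≈ 0.49550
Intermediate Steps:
N(Y, r) = 1 (N(Y, r) = 1**2 = 1)
y(j, c) = j (y(j, c) = 1*j = j)
U = -71/2 (U = -1/4*142 = -71/2 ≈ -35.500)
(-7099 + x(P))/(U - 14015) = (-7099 + 137)/(-71/2 - 14015) = -6962/(-28101/2) = -6962*(-2/28101) = 13924/28101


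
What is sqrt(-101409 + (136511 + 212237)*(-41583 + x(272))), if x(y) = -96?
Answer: I*sqrt(14535569301) ≈ 1.2056e+5*I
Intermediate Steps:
sqrt(-101409 + (136511 + 212237)*(-41583 + x(272))) = sqrt(-101409 + (136511 + 212237)*(-41583 - 96)) = sqrt(-101409 + 348748*(-41679)) = sqrt(-101409 - 14535467892) = sqrt(-14535569301) = I*sqrt(14535569301)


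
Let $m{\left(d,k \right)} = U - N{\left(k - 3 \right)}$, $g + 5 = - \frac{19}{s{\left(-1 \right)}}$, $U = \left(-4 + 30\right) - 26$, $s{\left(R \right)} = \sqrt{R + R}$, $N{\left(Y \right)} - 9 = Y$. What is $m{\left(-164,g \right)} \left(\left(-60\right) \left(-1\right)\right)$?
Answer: $-60 - 570 i \sqrt{2} \approx -60.0 - 806.1 i$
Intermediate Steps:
$N{\left(Y \right)} = 9 + Y$
$s{\left(R \right)} = \sqrt{2} \sqrt{R}$ ($s{\left(R \right)} = \sqrt{2 R} = \sqrt{2} \sqrt{R}$)
$U = 0$ ($U = 26 - 26 = 0$)
$g = -5 + \frac{19 i \sqrt{2}}{2}$ ($g = -5 - \frac{19}{\sqrt{2} \sqrt{-1}} = -5 - \frac{19}{\sqrt{2} i} = -5 - \frac{19}{i \sqrt{2}} = -5 - 19 \left(- \frac{i \sqrt{2}}{2}\right) = -5 + \frac{19 i \sqrt{2}}{2} \approx -5.0 + 13.435 i$)
$m{\left(d,k \right)} = -6 - k$ ($m{\left(d,k \right)} = 0 - \left(9 + \left(k - 3\right)\right) = 0 - \left(9 + \left(-3 + k\right)\right) = 0 - \left(6 + k\right) = -6 - k$)
$m{\left(-164,g \right)} \left(\left(-60\right) \left(-1\right)\right) = \left(-6 - \left(-5 + \frac{19 i \sqrt{2}}{2}\right)\right) \left(\left(-60\right) \left(-1\right)\right) = \left(-6 + \left(5 - \frac{19 i \sqrt{2}}{2}\right)\right) 60 = \left(-1 - \frac{19 i \sqrt{2}}{2}\right) 60 = -60 - 570 i \sqrt{2}$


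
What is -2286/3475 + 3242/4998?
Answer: -79739/8684025 ≈ -0.0091823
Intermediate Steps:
-2286/3475 + 3242/4998 = -2286*1/3475 + 3242*(1/4998) = -2286/3475 + 1621/2499 = -79739/8684025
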